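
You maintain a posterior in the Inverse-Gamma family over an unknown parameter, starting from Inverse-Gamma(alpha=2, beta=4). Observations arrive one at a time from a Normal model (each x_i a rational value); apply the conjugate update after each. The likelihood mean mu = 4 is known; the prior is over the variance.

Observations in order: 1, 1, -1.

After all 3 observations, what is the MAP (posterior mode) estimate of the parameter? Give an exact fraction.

obs 1: x=1 → posterior Inverse-Gamma(5/2, 17/2)
obs 2: x=1 → posterior Inverse-Gamma(3, 13)
obs 3: x=-1 → posterior Inverse-Gamma(7/2, 51/2)

17/3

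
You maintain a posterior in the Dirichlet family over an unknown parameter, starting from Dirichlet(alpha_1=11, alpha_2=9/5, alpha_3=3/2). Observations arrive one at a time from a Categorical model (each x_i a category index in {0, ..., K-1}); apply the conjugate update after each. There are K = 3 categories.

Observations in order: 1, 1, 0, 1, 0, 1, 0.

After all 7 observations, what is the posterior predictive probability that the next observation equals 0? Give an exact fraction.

140/213

obs 1: x=1 → posterior Dirichlet(11, 14/5, 3/2)
obs 2: x=1 → posterior Dirichlet(11, 19/5, 3/2)
obs 3: x=0 → posterior Dirichlet(12, 19/5, 3/2)
obs 4: x=1 → posterior Dirichlet(12, 24/5, 3/2)
obs 5: x=0 → posterior Dirichlet(13, 24/5, 3/2)
obs 6: x=1 → posterior Dirichlet(13, 29/5, 3/2)
obs 7: x=0 → posterior Dirichlet(14, 29/5, 3/2)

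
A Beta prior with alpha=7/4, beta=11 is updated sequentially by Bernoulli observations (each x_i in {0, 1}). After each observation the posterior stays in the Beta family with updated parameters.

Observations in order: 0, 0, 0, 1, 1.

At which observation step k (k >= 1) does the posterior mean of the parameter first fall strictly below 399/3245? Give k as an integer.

k = 2

obs 1: x=0 → posterior Beta(7/4, 12)
obs 2: x=0 → posterior Beta(7/4, 13)
obs 3: x=0 → posterior Beta(7/4, 14)
obs 4: x=1 → posterior Beta(11/4, 14)
obs 5: x=1 → posterior Beta(15/4, 14)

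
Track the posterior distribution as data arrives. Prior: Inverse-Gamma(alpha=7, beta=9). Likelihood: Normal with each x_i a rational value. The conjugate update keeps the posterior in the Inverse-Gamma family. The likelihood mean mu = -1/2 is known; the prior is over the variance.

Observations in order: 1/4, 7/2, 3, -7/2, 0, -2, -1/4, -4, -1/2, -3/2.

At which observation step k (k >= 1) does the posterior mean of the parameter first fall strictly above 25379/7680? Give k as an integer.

obs 1: x=1/4 → posterior Inverse-Gamma(15/2, 297/32)
obs 2: x=7/2 → posterior Inverse-Gamma(8, 553/32)
obs 3: x=3 → posterior Inverse-Gamma(17/2, 749/32)
obs 4: x=-7/2 → posterior Inverse-Gamma(9, 893/32)
obs 5: x=0 → posterior Inverse-Gamma(19/2, 897/32)
obs 6: x=-2 → posterior Inverse-Gamma(10, 933/32)
obs 7: x=-1/4 → posterior Inverse-Gamma(21/2, 467/16)
obs 8: x=-4 → posterior Inverse-Gamma(11, 565/16)
obs 9: x=-1/2 → posterior Inverse-Gamma(23/2, 565/16)
obs 10: x=-3/2 → posterior Inverse-Gamma(12, 573/16)

k = 4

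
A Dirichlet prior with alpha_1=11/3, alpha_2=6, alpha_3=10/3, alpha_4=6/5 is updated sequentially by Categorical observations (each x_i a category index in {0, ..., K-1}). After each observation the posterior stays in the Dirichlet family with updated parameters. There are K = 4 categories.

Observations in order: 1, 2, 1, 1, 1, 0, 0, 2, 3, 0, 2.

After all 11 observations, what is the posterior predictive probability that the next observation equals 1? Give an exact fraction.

25/63

obs 1: x=1 → posterior Dirichlet(11/3, 7, 10/3, 6/5)
obs 2: x=2 → posterior Dirichlet(11/3, 7, 13/3, 6/5)
obs 3: x=1 → posterior Dirichlet(11/3, 8, 13/3, 6/5)
obs 4: x=1 → posterior Dirichlet(11/3, 9, 13/3, 6/5)
obs 5: x=1 → posterior Dirichlet(11/3, 10, 13/3, 6/5)
obs 6: x=0 → posterior Dirichlet(14/3, 10, 13/3, 6/5)
obs 7: x=0 → posterior Dirichlet(17/3, 10, 13/3, 6/5)
obs 8: x=2 → posterior Dirichlet(17/3, 10, 16/3, 6/5)
obs 9: x=3 → posterior Dirichlet(17/3, 10, 16/3, 11/5)
obs 10: x=0 → posterior Dirichlet(20/3, 10, 16/3, 11/5)
obs 11: x=2 → posterior Dirichlet(20/3, 10, 19/3, 11/5)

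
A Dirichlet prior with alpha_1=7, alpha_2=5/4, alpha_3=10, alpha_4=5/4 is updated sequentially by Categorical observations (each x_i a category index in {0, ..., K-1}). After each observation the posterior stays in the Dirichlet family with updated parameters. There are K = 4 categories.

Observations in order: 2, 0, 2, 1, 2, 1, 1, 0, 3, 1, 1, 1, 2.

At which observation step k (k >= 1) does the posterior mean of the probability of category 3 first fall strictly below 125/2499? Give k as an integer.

obs 1: x=2 → posterior Dirichlet(7, 5/4, 11, 5/4)
obs 2: x=0 → posterior Dirichlet(8, 5/4, 11, 5/4)
obs 3: x=2 → posterior Dirichlet(8, 5/4, 12, 5/4)
obs 4: x=1 → posterior Dirichlet(8, 9/4, 12, 5/4)
obs 5: x=2 → posterior Dirichlet(8, 9/4, 13, 5/4)
obs 6: x=1 → posterior Dirichlet(8, 13/4, 13, 5/4)
obs 7: x=1 → posterior Dirichlet(8, 17/4, 13, 5/4)
obs 8: x=0 → posterior Dirichlet(9, 17/4, 13, 5/4)
obs 9: x=3 → posterior Dirichlet(9, 17/4, 13, 9/4)
obs 10: x=1 → posterior Dirichlet(9, 21/4, 13, 9/4)
obs 11: x=1 → posterior Dirichlet(9, 25/4, 13, 9/4)
obs 12: x=1 → posterior Dirichlet(9, 29/4, 13, 9/4)
obs 13: x=2 → posterior Dirichlet(9, 29/4, 14, 9/4)

k = 6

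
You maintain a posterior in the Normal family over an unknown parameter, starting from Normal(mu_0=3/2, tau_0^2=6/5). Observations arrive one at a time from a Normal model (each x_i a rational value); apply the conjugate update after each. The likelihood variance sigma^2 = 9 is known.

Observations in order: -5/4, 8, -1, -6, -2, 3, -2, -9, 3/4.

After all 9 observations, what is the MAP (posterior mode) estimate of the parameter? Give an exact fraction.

obs 1: x=-5/4 → posterior Normal(20/17, 18/17)
obs 2: x=8 → posterior Normal(36/19, 18/19)
obs 3: x=-1 → posterior Normal(34/21, 6/7)
obs 4: x=-6 → posterior Normal(22/23, 18/23)
obs 5: x=-2 → posterior Normal(18/25, 18/25)
obs 6: x=3 → posterior Normal(8/9, 2/3)
obs 7: x=-2 → posterior Normal(20/29, 18/29)
obs 8: x=-9 → posterior Normal(2/31, 18/31)
obs 9: x=3/4 → posterior Normal(7/66, 6/11)

7/66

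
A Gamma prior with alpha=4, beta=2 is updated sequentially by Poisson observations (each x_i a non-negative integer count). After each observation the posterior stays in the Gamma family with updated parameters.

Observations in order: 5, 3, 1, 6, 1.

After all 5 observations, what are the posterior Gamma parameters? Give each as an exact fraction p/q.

alpha=20, beta=7

obs 1: x=5 → posterior Gamma(9, 3)
obs 2: x=3 → posterior Gamma(12, 4)
obs 3: x=1 → posterior Gamma(13, 5)
obs 4: x=6 → posterior Gamma(19, 6)
obs 5: x=1 → posterior Gamma(20, 7)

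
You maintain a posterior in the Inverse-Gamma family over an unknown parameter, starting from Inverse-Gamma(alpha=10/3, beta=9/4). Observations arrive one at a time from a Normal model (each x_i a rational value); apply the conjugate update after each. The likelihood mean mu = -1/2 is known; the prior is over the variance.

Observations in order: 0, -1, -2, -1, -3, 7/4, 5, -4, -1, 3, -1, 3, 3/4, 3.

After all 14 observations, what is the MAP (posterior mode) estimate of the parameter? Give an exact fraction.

obs 1: x=0 → posterior Inverse-Gamma(23/6, 19/8)
obs 2: x=-1 → posterior Inverse-Gamma(13/3, 5/2)
obs 3: x=-2 → posterior Inverse-Gamma(29/6, 29/8)
obs 4: x=-1 → posterior Inverse-Gamma(16/3, 15/4)
obs 5: x=-3 → posterior Inverse-Gamma(35/6, 55/8)
obs 6: x=7/4 → posterior Inverse-Gamma(19/3, 301/32)
obs 7: x=5 → posterior Inverse-Gamma(41/6, 785/32)
obs 8: x=-4 → posterior Inverse-Gamma(22/3, 981/32)
obs 9: x=-1 → posterior Inverse-Gamma(47/6, 985/32)
obs 10: x=3 → posterior Inverse-Gamma(25/3, 1181/32)
obs 11: x=-1 → posterior Inverse-Gamma(53/6, 1185/32)
obs 12: x=3 → posterior Inverse-Gamma(28/3, 1381/32)
obs 13: x=3/4 → posterior Inverse-Gamma(59/6, 703/16)
obs 14: x=3 → posterior Inverse-Gamma(31/3, 801/16)

2403/544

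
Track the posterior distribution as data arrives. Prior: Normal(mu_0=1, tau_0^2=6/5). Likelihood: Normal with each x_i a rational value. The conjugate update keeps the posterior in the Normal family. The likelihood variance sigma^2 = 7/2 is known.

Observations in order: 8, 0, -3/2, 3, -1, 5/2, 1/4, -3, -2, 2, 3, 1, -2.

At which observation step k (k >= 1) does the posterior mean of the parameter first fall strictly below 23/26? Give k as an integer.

k = 9

obs 1: x=8 → posterior Normal(131/47, 42/47)
obs 2: x=0 → posterior Normal(131/59, 42/59)
obs 3: x=-3/2 → posterior Normal(113/71, 42/71)
obs 4: x=3 → posterior Normal(149/83, 42/83)
obs 5: x=-1 → posterior Normal(137/95, 42/95)
obs 6: x=5/2 → posterior Normal(167/107, 42/107)
obs 7: x=1/4 → posterior Normal(10/7, 6/17)
obs 8: x=-3 → posterior Normal(134/131, 42/131)
obs 9: x=-2 → posterior Normal(10/13, 42/143)
obs 10: x=2 → posterior Normal(134/155, 42/155)
obs 11: x=3 → posterior Normal(170/167, 42/167)
obs 12: x=1 → posterior Normal(182/179, 42/179)
obs 13: x=-2 → posterior Normal(158/191, 42/191)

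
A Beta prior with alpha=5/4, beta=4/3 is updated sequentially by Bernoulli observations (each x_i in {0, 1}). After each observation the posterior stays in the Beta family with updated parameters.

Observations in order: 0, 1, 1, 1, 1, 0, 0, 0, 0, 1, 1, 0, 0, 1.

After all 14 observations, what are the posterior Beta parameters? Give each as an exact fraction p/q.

alpha=33/4, beta=25/3

obs 1: x=0 → posterior Beta(5/4, 7/3)
obs 2: x=1 → posterior Beta(9/4, 7/3)
obs 3: x=1 → posterior Beta(13/4, 7/3)
obs 4: x=1 → posterior Beta(17/4, 7/3)
obs 5: x=1 → posterior Beta(21/4, 7/3)
obs 6: x=0 → posterior Beta(21/4, 10/3)
obs 7: x=0 → posterior Beta(21/4, 13/3)
obs 8: x=0 → posterior Beta(21/4, 16/3)
obs 9: x=0 → posterior Beta(21/4, 19/3)
obs 10: x=1 → posterior Beta(25/4, 19/3)
obs 11: x=1 → posterior Beta(29/4, 19/3)
obs 12: x=0 → posterior Beta(29/4, 22/3)
obs 13: x=0 → posterior Beta(29/4, 25/3)
obs 14: x=1 → posterior Beta(33/4, 25/3)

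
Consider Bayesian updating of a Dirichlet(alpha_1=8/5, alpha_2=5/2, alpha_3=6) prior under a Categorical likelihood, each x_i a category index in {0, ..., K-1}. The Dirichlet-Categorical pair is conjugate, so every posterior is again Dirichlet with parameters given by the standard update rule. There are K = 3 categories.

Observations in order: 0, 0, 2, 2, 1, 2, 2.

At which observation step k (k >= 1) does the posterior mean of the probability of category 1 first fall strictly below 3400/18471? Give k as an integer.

k = 4

obs 1: x=0 → posterior Dirichlet(13/5, 5/2, 6)
obs 2: x=0 → posterior Dirichlet(18/5, 5/2, 6)
obs 3: x=2 → posterior Dirichlet(18/5, 5/2, 7)
obs 4: x=2 → posterior Dirichlet(18/5, 5/2, 8)
obs 5: x=1 → posterior Dirichlet(18/5, 7/2, 8)
obs 6: x=2 → posterior Dirichlet(18/5, 7/2, 9)
obs 7: x=2 → posterior Dirichlet(18/5, 7/2, 10)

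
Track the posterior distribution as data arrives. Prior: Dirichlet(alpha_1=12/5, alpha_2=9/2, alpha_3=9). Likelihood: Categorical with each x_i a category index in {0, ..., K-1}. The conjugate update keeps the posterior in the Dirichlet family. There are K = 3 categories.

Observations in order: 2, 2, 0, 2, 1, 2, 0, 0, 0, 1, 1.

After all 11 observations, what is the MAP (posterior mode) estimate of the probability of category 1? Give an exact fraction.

65/239

obs 1: x=2 → posterior Dirichlet(12/5, 9/2, 10)
obs 2: x=2 → posterior Dirichlet(12/5, 9/2, 11)
obs 3: x=0 → posterior Dirichlet(17/5, 9/2, 11)
obs 4: x=2 → posterior Dirichlet(17/5, 9/2, 12)
obs 5: x=1 → posterior Dirichlet(17/5, 11/2, 12)
obs 6: x=2 → posterior Dirichlet(17/5, 11/2, 13)
obs 7: x=0 → posterior Dirichlet(22/5, 11/2, 13)
obs 8: x=0 → posterior Dirichlet(27/5, 11/2, 13)
obs 9: x=0 → posterior Dirichlet(32/5, 11/2, 13)
obs 10: x=1 → posterior Dirichlet(32/5, 13/2, 13)
obs 11: x=1 → posterior Dirichlet(32/5, 15/2, 13)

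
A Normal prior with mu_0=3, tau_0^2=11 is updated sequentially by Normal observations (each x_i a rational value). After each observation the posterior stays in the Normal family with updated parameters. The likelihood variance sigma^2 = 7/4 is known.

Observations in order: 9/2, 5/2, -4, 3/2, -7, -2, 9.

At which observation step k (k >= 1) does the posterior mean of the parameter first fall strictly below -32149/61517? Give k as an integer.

obs 1: x=9/2 → posterior Normal(73/17, 77/51)
obs 2: x=5/2 → posterior Normal(329/95, 77/95)
obs 3: x=-4 → posterior Normal(153/139, 77/139)
obs 4: x=3/2 → posterior Normal(73/61, 77/183)
obs 5: x=-7 → posterior Normal(-89/227, 77/227)
obs 6: x=-2 → posterior Normal(-177/271, 77/271)
obs 7: x=9 → posterior Normal(73/105, 11/45)

k = 6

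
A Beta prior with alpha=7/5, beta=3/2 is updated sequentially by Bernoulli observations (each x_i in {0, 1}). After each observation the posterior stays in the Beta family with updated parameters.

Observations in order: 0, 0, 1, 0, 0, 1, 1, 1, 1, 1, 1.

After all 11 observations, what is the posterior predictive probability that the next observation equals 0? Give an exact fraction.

55/139

obs 1: x=0 → posterior Beta(7/5, 5/2)
obs 2: x=0 → posterior Beta(7/5, 7/2)
obs 3: x=1 → posterior Beta(12/5, 7/2)
obs 4: x=0 → posterior Beta(12/5, 9/2)
obs 5: x=0 → posterior Beta(12/5, 11/2)
obs 6: x=1 → posterior Beta(17/5, 11/2)
obs 7: x=1 → posterior Beta(22/5, 11/2)
obs 8: x=1 → posterior Beta(27/5, 11/2)
obs 9: x=1 → posterior Beta(32/5, 11/2)
obs 10: x=1 → posterior Beta(37/5, 11/2)
obs 11: x=1 → posterior Beta(42/5, 11/2)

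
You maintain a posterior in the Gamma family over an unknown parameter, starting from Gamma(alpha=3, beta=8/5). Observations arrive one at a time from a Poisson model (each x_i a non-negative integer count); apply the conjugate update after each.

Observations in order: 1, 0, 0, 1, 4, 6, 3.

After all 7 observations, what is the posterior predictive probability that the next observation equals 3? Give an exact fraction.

2999617086185289472140372078956875/16861054759193715351059992940642304

obs 1: x=1 → posterior Gamma(4, 13/5)
obs 2: x=0 → posterior Gamma(4, 18/5)
obs 3: x=0 → posterior Gamma(4, 23/5)
obs 4: x=1 → posterior Gamma(5, 28/5)
obs 5: x=4 → posterior Gamma(9, 33/5)
obs 6: x=6 → posterior Gamma(15, 38/5)
obs 7: x=3 → posterior Gamma(18, 43/5)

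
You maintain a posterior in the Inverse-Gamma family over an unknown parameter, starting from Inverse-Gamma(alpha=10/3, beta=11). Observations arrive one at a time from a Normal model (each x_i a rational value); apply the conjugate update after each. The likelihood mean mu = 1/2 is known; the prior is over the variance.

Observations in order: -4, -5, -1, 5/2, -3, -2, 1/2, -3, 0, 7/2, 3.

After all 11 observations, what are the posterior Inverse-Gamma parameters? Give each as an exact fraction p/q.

obs 1: x=-4 → posterior Inverse-Gamma(23/6, 169/8)
obs 2: x=-5 → posterior Inverse-Gamma(13/3, 145/4)
obs 3: x=-1 → posterior Inverse-Gamma(29/6, 299/8)
obs 4: x=5/2 → posterior Inverse-Gamma(16/3, 315/8)
obs 5: x=-3 → posterior Inverse-Gamma(35/6, 91/2)
obs 6: x=-2 → posterior Inverse-Gamma(19/3, 389/8)
obs 7: x=1/2 → posterior Inverse-Gamma(41/6, 389/8)
obs 8: x=-3 → posterior Inverse-Gamma(22/3, 219/4)
obs 9: x=0 → posterior Inverse-Gamma(47/6, 439/8)
obs 10: x=7/2 → posterior Inverse-Gamma(25/3, 475/8)
obs 11: x=3 → posterior Inverse-Gamma(53/6, 125/2)

alpha=53/6, beta=125/2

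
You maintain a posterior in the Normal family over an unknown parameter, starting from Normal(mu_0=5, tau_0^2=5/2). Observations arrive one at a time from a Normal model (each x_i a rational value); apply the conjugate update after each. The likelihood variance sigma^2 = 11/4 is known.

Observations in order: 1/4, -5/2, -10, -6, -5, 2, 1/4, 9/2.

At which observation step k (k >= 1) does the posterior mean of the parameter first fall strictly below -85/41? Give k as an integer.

k = 4

obs 1: x=1/4 → posterior Normal(115/42, 55/42)
obs 2: x=-5/2 → posterior Normal(65/62, 55/62)
obs 3: x=-10 → posterior Normal(-135/82, 55/82)
obs 4: x=-6 → posterior Normal(-5/2, 55/102)
obs 5: x=-5 → posterior Normal(-355/122, 55/122)
obs 6: x=2 → posterior Normal(-315/142, 55/142)
obs 7: x=1/4 → posterior Normal(-155/81, 55/162)
obs 8: x=9/2 → posterior Normal(-110/91, 55/182)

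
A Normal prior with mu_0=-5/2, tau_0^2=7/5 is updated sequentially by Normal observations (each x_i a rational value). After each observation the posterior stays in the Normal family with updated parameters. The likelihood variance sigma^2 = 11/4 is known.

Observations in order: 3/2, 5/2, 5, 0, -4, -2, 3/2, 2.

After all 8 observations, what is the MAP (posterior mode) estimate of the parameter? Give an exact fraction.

obs 1: x=3/2 → posterior Normal(-191/166, 77/83)
obs 2: x=5/2 → posterior Normal(-17/74, 77/111)
obs 3: x=5 → posterior Normal(229/278, 77/139)
obs 4: x=0 → posterior Normal(229/334, 77/167)
obs 5: x=-4 → posterior Normal(1/78, 77/195)
obs 6: x=-2 → posterior Normal(-107/446, 77/223)
obs 7: x=3/2 → posterior Normal(-23/502, 77/251)
obs 8: x=2 → posterior Normal(89/558, 77/279)

89/558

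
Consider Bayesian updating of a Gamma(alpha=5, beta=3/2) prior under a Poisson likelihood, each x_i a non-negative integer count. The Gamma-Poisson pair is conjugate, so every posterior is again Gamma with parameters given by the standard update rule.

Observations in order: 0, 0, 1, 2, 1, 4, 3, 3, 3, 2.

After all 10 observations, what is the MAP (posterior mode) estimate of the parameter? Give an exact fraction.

2

obs 1: x=0 → posterior Gamma(5, 5/2)
obs 2: x=0 → posterior Gamma(5, 7/2)
obs 3: x=1 → posterior Gamma(6, 9/2)
obs 4: x=2 → posterior Gamma(8, 11/2)
obs 5: x=1 → posterior Gamma(9, 13/2)
obs 6: x=4 → posterior Gamma(13, 15/2)
obs 7: x=3 → posterior Gamma(16, 17/2)
obs 8: x=3 → posterior Gamma(19, 19/2)
obs 9: x=3 → posterior Gamma(22, 21/2)
obs 10: x=2 → posterior Gamma(24, 23/2)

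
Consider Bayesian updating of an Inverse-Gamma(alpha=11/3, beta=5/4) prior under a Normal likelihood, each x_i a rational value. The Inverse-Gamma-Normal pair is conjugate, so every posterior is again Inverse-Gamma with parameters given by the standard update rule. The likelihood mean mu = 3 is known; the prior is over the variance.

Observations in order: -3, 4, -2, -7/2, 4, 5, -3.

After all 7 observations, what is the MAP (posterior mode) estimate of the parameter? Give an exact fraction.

1773/196

obs 1: x=-3 → posterior Inverse-Gamma(25/6, 77/4)
obs 2: x=4 → posterior Inverse-Gamma(14/3, 79/4)
obs 3: x=-2 → posterior Inverse-Gamma(31/6, 129/4)
obs 4: x=-7/2 → posterior Inverse-Gamma(17/3, 427/8)
obs 5: x=4 → posterior Inverse-Gamma(37/6, 431/8)
obs 6: x=5 → posterior Inverse-Gamma(20/3, 447/8)
obs 7: x=-3 → posterior Inverse-Gamma(43/6, 591/8)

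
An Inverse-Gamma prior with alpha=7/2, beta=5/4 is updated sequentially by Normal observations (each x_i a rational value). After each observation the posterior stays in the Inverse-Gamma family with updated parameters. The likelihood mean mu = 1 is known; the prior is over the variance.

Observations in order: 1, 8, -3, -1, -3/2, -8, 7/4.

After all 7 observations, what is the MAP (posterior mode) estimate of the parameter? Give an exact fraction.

obs 1: x=1 → posterior Inverse-Gamma(4, 5/4)
obs 2: x=8 → posterior Inverse-Gamma(9/2, 103/4)
obs 3: x=-3 → posterior Inverse-Gamma(5, 135/4)
obs 4: x=-1 → posterior Inverse-Gamma(11/2, 143/4)
obs 5: x=-3/2 → posterior Inverse-Gamma(6, 311/8)
obs 6: x=-8 → posterior Inverse-Gamma(13/2, 635/8)
obs 7: x=7/4 → posterior Inverse-Gamma(7, 2549/32)

2549/256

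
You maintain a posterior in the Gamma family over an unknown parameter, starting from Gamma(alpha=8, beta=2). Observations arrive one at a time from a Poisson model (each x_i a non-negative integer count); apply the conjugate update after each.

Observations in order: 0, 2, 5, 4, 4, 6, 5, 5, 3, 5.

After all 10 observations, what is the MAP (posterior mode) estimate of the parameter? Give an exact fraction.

obs 1: x=0 → posterior Gamma(8, 3)
obs 2: x=2 → posterior Gamma(10, 4)
obs 3: x=5 → posterior Gamma(15, 5)
obs 4: x=4 → posterior Gamma(19, 6)
obs 5: x=4 → posterior Gamma(23, 7)
obs 6: x=6 → posterior Gamma(29, 8)
obs 7: x=5 → posterior Gamma(34, 9)
obs 8: x=5 → posterior Gamma(39, 10)
obs 9: x=3 → posterior Gamma(42, 11)
obs 10: x=5 → posterior Gamma(47, 12)

23/6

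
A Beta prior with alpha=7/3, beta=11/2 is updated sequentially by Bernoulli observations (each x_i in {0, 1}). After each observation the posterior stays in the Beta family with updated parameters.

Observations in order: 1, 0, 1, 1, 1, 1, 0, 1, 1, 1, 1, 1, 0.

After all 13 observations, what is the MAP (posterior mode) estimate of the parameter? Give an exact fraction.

68/113

obs 1: x=1 → posterior Beta(10/3, 11/2)
obs 2: x=0 → posterior Beta(10/3, 13/2)
obs 3: x=1 → posterior Beta(13/3, 13/2)
obs 4: x=1 → posterior Beta(16/3, 13/2)
obs 5: x=1 → posterior Beta(19/3, 13/2)
obs 6: x=1 → posterior Beta(22/3, 13/2)
obs 7: x=0 → posterior Beta(22/3, 15/2)
obs 8: x=1 → posterior Beta(25/3, 15/2)
obs 9: x=1 → posterior Beta(28/3, 15/2)
obs 10: x=1 → posterior Beta(31/3, 15/2)
obs 11: x=1 → posterior Beta(34/3, 15/2)
obs 12: x=1 → posterior Beta(37/3, 15/2)
obs 13: x=0 → posterior Beta(37/3, 17/2)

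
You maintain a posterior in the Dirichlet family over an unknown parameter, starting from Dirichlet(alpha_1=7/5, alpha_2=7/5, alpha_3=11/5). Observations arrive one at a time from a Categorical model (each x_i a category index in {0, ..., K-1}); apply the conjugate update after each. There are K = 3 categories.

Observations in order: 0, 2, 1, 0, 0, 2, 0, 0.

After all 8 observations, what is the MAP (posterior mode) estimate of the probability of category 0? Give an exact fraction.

27/50

obs 1: x=0 → posterior Dirichlet(12/5, 7/5, 11/5)
obs 2: x=2 → posterior Dirichlet(12/5, 7/5, 16/5)
obs 3: x=1 → posterior Dirichlet(12/5, 12/5, 16/5)
obs 4: x=0 → posterior Dirichlet(17/5, 12/5, 16/5)
obs 5: x=0 → posterior Dirichlet(22/5, 12/5, 16/5)
obs 6: x=2 → posterior Dirichlet(22/5, 12/5, 21/5)
obs 7: x=0 → posterior Dirichlet(27/5, 12/5, 21/5)
obs 8: x=0 → posterior Dirichlet(32/5, 12/5, 21/5)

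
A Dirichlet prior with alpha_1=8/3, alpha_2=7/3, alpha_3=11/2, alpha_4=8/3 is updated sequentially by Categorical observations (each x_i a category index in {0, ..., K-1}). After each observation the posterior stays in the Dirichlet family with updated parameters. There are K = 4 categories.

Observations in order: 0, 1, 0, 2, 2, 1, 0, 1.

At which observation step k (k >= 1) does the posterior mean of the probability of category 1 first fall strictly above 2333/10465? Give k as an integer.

k = 6

obs 1: x=0 → posterior Dirichlet(11/3, 7/3, 11/2, 8/3)
obs 2: x=1 → posterior Dirichlet(11/3, 10/3, 11/2, 8/3)
obs 3: x=0 → posterior Dirichlet(14/3, 10/3, 11/2, 8/3)
obs 4: x=2 → posterior Dirichlet(14/3, 10/3, 13/2, 8/3)
obs 5: x=2 → posterior Dirichlet(14/3, 10/3, 15/2, 8/3)
obs 6: x=1 → posterior Dirichlet(14/3, 13/3, 15/2, 8/3)
obs 7: x=0 → posterior Dirichlet(17/3, 13/3, 15/2, 8/3)
obs 8: x=1 → posterior Dirichlet(17/3, 16/3, 15/2, 8/3)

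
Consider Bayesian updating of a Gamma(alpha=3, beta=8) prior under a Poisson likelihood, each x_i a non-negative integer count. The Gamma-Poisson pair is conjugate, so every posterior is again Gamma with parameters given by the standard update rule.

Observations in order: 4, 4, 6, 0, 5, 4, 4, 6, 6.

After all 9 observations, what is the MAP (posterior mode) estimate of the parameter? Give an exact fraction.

obs 1: x=4 → posterior Gamma(7, 9)
obs 2: x=4 → posterior Gamma(11, 10)
obs 3: x=6 → posterior Gamma(17, 11)
obs 4: x=0 → posterior Gamma(17, 12)
obs 5: x=5 → posterior Gamma(22, 13)
obs 6: x=4 → posterior Gamma(26, 14)
obs 7: x=4 → posterior Gamma(30, 15)
obs 8: x=6 → posterior Gamma(36, 16)
obs 9: x=6 → posterior Gamma(42, 17)

41/17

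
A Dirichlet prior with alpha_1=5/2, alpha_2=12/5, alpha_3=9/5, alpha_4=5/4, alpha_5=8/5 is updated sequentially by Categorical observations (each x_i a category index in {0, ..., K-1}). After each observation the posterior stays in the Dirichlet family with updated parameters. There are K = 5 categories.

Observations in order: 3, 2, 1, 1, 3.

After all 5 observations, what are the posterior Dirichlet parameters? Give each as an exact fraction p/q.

alpha_1=5/2, alpha_2=22/5, alpha_3=14/5, alpha_4=13/4, alpha_5=8/5

obs 1: x=3 → posterior Dirichlet(5/2, 12/5, 9/5, 9/4, 8/5)
obs 2: x=2 → posterior Dirichlet(5/2, 12/5, 14/5, 9/4, 8/5)
obs 3: x=1 → posterior Dirichlet(5/2, 17/5, 14/5, 9/4, 8/5)
obs 4: x=1 → posterior Dirichlet(5/2, 22/5, 14/5, 9/4, 8/5)
obs 5: x=3 → posterior Dirichlet(5/2, 22/5, 14/5, 13/4, 8/5)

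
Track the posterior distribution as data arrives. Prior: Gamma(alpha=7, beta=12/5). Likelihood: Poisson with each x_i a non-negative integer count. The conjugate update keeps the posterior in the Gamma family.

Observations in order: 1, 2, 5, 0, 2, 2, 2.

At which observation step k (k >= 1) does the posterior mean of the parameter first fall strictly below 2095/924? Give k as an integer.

k = 6

obs 1: x=1 → posterior Gamma(8, 17/5)
obs 2: x=2 → posterior Gamma(10, 22/5)
obs 3: x=5 → posterior Gamma(15, 27/5)
obs 4: x=0 → posterior Gamma(15, 32/5)
obs 5: x=2 → posterior Gamma(17, 37/5)
obs 6: x=2 → posterior Gamma(19, 42/5)
obs 7: x=2 → posterior Gamma(21, 47/5)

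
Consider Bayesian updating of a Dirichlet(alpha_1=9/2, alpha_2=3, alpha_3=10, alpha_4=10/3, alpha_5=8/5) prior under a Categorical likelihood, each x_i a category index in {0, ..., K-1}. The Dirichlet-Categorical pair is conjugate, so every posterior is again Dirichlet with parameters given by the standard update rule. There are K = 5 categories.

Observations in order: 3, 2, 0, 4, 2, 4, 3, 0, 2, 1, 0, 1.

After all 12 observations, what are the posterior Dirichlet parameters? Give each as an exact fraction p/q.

obs 1: x=3 → posterior Dirichlet(9/2, 3, 10, 13/3, 8/5)
obs 2: x=2 → posterior Dirichlet(9/2, 3, 11, 13/3, 8/5)
obs 3: x=0 → posterior Dirichlet(11/2, 3, 11, 13/3, 8/5)
obs 4: x=4 → posterior Dirichlet(11/2, 3, 11, 13/3, 13/5)
obs 5: x=2 → posterior Dirichlet(11/2, 3, 12, 13/3, 13/5)
obs 6: x=4 → posterior Dirichlet(11/2, 3, 12, 13/3, 18/5)
obs 7: x=3 → posterior Dirichlet(11/2, 3, 12, 16/3, 18/5)
obs 8: x=0 → posterior Dirichlet(13/2, 3, 12, 16/3, 18/5)
obs 9: x=2 → posterior Dirichlet(13/2, 3, 13, 16/3, 18/5)
obs 10: x=1 → posterior Dirichlet(13/2, 4, 13, 16/3, 18/5)
obs 11: x=0 → posterior Dirichlet(15/2, 4, 13, 16/3, 18/5)
obs 12: x=1 → posterior Dirichlet(15/2, 5, 13, 16/3, 18/5)

alpha_1=15/2, alpha_2=5, alpha_3=13, alpha_4=16/3, alpha_5=18/5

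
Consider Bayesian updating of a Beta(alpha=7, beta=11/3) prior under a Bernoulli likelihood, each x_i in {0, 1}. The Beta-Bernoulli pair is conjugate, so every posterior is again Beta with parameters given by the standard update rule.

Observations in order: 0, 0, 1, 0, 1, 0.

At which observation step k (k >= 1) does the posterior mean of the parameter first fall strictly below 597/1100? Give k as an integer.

k = 6

obs 1: x=0 → posterior Beta(7, 14/3)
obs 2: x=0 → posterior Beta(7, 17/3)
obs 3: x=1 → posterior Beta(8, 17/3)
obs 4: x=0 → posterior Beta(8, 20/3)
obs 5: x=1 → posterior Beta(9, 20/3)
obs 6: x=0 → posterior Beta(9, 23/3)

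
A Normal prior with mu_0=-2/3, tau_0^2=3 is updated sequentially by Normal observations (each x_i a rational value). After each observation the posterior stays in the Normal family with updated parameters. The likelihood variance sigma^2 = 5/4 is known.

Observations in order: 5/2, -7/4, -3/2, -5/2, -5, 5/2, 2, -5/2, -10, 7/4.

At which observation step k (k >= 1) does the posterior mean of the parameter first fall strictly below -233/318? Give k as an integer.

k = 4

obs 1: x=5/2 → posterior Normal(80/51, 15/17)
obs 2: x=-7/4 → posterior Normal(17/87, 15/29)
obs 3: x=-3/2 → posterior Normal(-37/123, 15/41)
obs 4: x=-5/2 → posterior Normal(-127/159, 15/53)
obs 5: x=-5 → posterior Normal(-307/195, 3/13)
obs 6: x=5/2 → posterior Normal(-31/33, 15/77)
obs 7: x=2 → posterior Normal(-145/267, 15/89)
obs 8: x=-5/2 → posterior Normal(-235/303, 15/101)
obs 9: x=-10 → posterior Normal(-595/339, 15/113)
obs 10: x=7/4 → posterior Normal(-532/375, 3/25)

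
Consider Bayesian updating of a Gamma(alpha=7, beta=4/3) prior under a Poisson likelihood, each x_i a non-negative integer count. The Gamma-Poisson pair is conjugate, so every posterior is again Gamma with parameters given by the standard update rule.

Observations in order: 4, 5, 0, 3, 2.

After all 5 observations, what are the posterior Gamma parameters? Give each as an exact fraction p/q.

obs 1: x=4 → posterior Gamma(11, 7/3)
obs 2: x=5 → posterior Gamma(16, 10/3)
obs 3: x=0 → posterior Gamma(16, 13/3)
obs 4: x=3 → posterior Gamma(19, 16/3)
obs 5: x=2 → posterior Gamma(21, 19/3)

alpha=21, beta=19/3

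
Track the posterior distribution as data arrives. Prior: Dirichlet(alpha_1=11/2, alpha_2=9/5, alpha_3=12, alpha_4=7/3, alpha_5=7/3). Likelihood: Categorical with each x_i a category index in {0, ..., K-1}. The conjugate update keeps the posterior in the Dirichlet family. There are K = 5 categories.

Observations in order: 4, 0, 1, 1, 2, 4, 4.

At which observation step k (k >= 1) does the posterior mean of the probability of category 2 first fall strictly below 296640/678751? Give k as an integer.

obs 1: x=4 → posterior Dirichlet(11/2, 9/5, 12, 7/3, 10/3)
obs 2: x=0 → posterior Dirichlet(13/2, 9/5, 12, 7/3, 10/3)
obs 3: x=1 → posterior Dirichlet(13/2, 14/5, 12, 7/3, 10/3)
obs 4: x=1 → posterior Dirichlet(13/2, 19/5, 12, 7/3, 10/3)
obs 5: x=2 → posterior Dirichlet(13/2, 19/5, 13, 7/3, 10/3)
obs 6: x=4 → posterior Dirichlet(13/2, 19/5, 13, 7/3, 13/3)
obs 7: x=4 → posterior Dirichlet(13/2, 19/5, 13, 7/3, 16/3)

k = 4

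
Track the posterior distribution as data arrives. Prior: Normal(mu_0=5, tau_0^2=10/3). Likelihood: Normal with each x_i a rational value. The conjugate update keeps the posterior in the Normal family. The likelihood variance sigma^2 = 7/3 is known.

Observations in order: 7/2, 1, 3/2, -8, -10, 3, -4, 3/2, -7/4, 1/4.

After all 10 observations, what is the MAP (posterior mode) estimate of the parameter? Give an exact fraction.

-95/107

obs 1: x=7/2 → posterior Normal(70/17, 70/51)
obs 2: x=1 → posterior Normal(80/27, 70/81)
obs 3: x=3/2 → posterior Normal(95/37, 70/111)
obs 4: x=-8 → posterior Normal(15/47, 70/141)
obs 5: x=-10 → posterior Normal(-85/57, 70/171)
obs 6: x=3 → posterior Normal(-55/67, 70/201)
obs 7: x=-4 → posterior Normal(-95/77, 10/33)
obs 8: x=3/2 → posterior Normal(-80/87, 70/261)
obs 9: x=-7/4 → posterior Normal(-195/194, 70/291)
obs 10: x=1/4 → posterior Normal(-95/107, 70/321)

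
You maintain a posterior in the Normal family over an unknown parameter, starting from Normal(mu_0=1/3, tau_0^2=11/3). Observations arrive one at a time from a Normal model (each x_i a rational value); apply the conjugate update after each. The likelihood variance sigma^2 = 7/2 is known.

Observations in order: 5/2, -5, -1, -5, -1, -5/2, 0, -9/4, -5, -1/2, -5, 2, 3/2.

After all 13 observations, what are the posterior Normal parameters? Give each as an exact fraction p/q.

obs 1: x=5/2 → posterior Normal(62/43, 77/43)
obs 2: x=-5 → posterior Normal(-48/65, 77/65)
obs 3: x=-1 → posterior Normal(-70/87, 77/87)
obs 4: x=-5 → posterior Normal(-180/109, 77/109)
obs 5: x=-1 → posterior Normal(-202/131, 77/131)
obs 6: x=-5/2 → posterior Normal(-257/153, 77/153)
obs 7: x=0 → posterior Normal(-257/175, 11/25)
obs 8: x=-9/4 → posterior Normal(-613/394, 77/197)
obs 9: x=-5 → posterior Normal(-833/438, 77/219)
obs 10: x=-1/2 → posterior Normal(-855/482, 77/241)
obs 11: x=-5 → posterior Normal(-1075/526, 77/263)
obs 12: x=2 → posterior Normal(-329/190, 77/285)
obs 13: x=3/2 → posterior Normal(-3/2, 77/307)

mu_0=-3/2, tau_0^2=77/307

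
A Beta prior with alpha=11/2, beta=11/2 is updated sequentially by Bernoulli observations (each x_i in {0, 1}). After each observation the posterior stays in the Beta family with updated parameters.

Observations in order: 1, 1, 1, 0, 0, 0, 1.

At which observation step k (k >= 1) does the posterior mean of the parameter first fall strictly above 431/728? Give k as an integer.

k = 3

obs 1: x=1 → posterior Beta(13/2, 11/2)
obs 2: x=1 → posterior Beta(15/2, 11/2)
obs 3: x=1 → posterior Beta(17/2, 11/2)
obs 4: x=0 → posterior Beta(17/2, 13/2)
obs 5: x=0 → posterior Beta(17/2, 15/2)
obs 6: x=0 → posterior Beta(17/2, 17/2)
obs 7: x=1 → posterior Beta(19/2, 17/2)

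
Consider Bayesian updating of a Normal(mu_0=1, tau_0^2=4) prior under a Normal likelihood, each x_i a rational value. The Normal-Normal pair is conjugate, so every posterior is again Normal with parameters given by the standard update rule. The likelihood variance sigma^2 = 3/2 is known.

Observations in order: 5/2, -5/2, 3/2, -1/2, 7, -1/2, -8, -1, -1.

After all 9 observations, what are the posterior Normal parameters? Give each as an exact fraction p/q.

mu_0=-17/75, tau_0^2=4/25

obs 1: x=5/2 → posterior Normal(23/11, 12/11)
obs 2: x=-5/2 → posterior Normal(3/19, 12/19)
obs 3: x=3/2 → posterior Normal(5/9, 4/9)
obs 4: x=-1/2 → posterior Normal(11/35, 12/35)
obs 5: x=7 → posterior Normal(67/43, 12/43)
obs 6: x=-1/2 → posterior Normal(21/17, 4/17)
obs 7: x=-8 → posterior Normal(-1/59, 12/59)
obs 8: x=-1 → posterior Normal(-9/67, 12/67)
obs 9: x=-1 → posterior Normal(-17/75, 4/25)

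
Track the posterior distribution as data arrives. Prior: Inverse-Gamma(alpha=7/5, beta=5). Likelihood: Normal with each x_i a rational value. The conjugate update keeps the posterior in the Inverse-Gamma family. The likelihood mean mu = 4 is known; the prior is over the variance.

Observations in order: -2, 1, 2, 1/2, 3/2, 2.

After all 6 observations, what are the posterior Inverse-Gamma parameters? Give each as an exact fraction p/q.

alpha=22/5, beta=163/4

obs 1: x=-2 → posterior Inverse-Gamma(19/10, 23)
obs 2: x=1 → posterior Inverse-Gamma(12/5, 55/2)
obs 3: x=2 → posterior Inverse-Gamma(29/10, 59/2)
obs 4: x=1/2 → posterior Inverse-Gamma(17/5, 285/8)
obs 5: x=3/2 → posterior Inverse-Gamma(39/10, 155/4)
obs 6: x=2 → posterior Inverse-Gamma(22/5, 163/4)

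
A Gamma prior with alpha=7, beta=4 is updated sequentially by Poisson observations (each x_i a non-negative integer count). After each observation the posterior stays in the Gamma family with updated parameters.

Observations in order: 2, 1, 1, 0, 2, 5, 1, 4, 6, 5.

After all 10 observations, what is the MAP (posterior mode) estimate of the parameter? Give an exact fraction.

obs 1: x=2 → posterior Gamma(9, 5)
obs 2: x=1 → posterior Gamma(10, 6)
obs 3: x=1 → posterior Gamma(11, 7)
obs 4: x=0 → posterior Gamma(11, 8)
obs 5: x=2 → posterior Gamma(13, 9)
obs 6: x=5 → posterior Gamma(18, 10)
obs 7: x=1 → posterior Gamma(19, 11)
obs 8: x=4 → posterior Gamma(23, 12)
obs 9: x=6 → posterior Gamma(29, 13)
obs 10: x=5 → posterior Gamma(34, 14)

33/14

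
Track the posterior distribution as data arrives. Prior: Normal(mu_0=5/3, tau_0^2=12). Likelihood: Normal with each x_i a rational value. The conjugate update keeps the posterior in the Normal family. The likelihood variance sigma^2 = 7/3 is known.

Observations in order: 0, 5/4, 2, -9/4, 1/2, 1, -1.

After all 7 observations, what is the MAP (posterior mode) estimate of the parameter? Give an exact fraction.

obs 1: x=0 → posterior Normal(35/129, 84/43)
obs 2: x=5/4 → posterior Normal(170/237, 84/79)
obs 3: x=2 → posterior Normal(386/345, 84/115)
obs 4: x=-9/4 → posterior Normal(143/453, 84/151)
obs 5: x=1/2 → posterior Normal(197/561, 84/187)
obs 6: x=1 → posterior Normal(305/669, 84/223)
obs 7: x=-1 → posterior Normal(197/777, 12/37)

197/777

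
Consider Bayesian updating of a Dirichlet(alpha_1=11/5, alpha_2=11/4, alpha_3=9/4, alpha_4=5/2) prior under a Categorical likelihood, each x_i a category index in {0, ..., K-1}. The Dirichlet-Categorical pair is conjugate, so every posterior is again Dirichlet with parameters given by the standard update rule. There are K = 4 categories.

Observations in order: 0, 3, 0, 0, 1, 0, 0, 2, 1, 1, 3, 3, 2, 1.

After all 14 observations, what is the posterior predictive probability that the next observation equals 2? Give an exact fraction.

obs 1: x=0 → posterior Dirichlet(16/5, 11/4, 9/4, 5/2)
obs 2: x=3 → posterior Dirichlet(16/5, 11/4, 9/4, 7/2)
obs 3: x=0 → posterior Dirichlet(21/5, 11/4, 9/4, 7/2)
obs 4: x=0 → posterior Dirichlet(26/5, 11/4, 9/4, 7/2)
obs 5: x=1 → posterior Dirichlet(26/5, 15/4, 9/4, 7/2)
obs 6: x=0 → posterior Dirichlet(31/5, 15/4, 9/4, 7/2)
obs 7: x=0 → posterior Dirichlet(36/5, 15/4, 9/4, 7/2)
obs 8: x=2 → posterior Dirichlet(36/5, 15/4, 13/4, 7/2)
obs 9: x=1 → posterior Dirichlet(36/5, 19/4, 13/4, 7/2)
obs 10: x=1 → posterior Dirichlet(36/5, 23/4, 13/4, 7/2)
obs 11: x=3 → posterior Dirichlet(36/5, 23/4, 13/4, 9/2)
obs 12: x=3 → posterior Dirichlet(36/5, 23/4, 13/4, 11/2)
obs 13: x=2 → posterior Dirichlet(36/5, 23/4, 17/4, 11/2)
obs 14: x=1 → posterior Dirichlet(36/5, 27/4, 17/4, 11/2)

85/474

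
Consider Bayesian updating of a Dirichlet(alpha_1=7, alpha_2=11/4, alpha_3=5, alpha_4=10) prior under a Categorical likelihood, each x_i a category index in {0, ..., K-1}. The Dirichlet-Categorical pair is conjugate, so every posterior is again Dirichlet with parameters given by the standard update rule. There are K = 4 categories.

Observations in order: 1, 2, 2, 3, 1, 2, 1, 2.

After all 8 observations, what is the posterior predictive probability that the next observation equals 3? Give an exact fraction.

obs 1: x=1 → posterior Dirichlet(7, 15/4, 5, 10)
obs 2: x=2 → posterior Dirichlet(7, 15/4, 6, 10)
obs 3: x=2 → posterior Dirichlet(7, 15/4, 7, 10)
obs 4: x=3 → posterior Dirichlet(7, 15/4, 7, 11)
obs 5: x=1 → posterior Dirichlet(7, 19/4, 7, 11)
obs 6: x=2 → posterior Dirichlet(7, 19/4, 8, 11)
obs 7: x=1 → posterior Dirichlet(7, 23/4, 8, 11)
obs 8: x=2 → posterior Dirichlet(7, 23/4, 9, 11)

44/131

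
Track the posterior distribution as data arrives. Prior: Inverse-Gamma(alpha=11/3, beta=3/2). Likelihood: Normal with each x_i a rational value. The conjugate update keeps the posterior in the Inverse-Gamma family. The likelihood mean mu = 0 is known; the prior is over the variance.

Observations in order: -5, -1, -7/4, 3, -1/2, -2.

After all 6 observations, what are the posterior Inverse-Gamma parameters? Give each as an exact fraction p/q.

obs 1: x=-5 → posterior Inverse-Gamma(25/6, 14)
obs 2: x=-1 → posterior Inverse-Gamma(14/3, 29/2)
obs 3: x=-7/4 → posterior Inverse-Gamma(31/6, 513/32)
obs 4: x=3 → posterior Inverse-Gamma(17/3, 657/32)
obs 5: x=-1/2 → posterior Inverse-Gamma(37/6, 661/32)
obs 6: x=-2 → posterior Inverse-Gamma(20/3, 725/32)

alpha=20/3, beta=725/32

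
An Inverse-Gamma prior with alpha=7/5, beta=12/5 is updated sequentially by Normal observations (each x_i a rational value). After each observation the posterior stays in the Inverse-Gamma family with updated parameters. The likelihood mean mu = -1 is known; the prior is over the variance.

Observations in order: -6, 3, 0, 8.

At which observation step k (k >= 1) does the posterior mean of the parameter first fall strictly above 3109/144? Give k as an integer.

obs 1: x=-6 → posterior Inverse-Gamma(19/10, 149/10)
obs 2: x=3 → posterior Inverse-Gamma(12/5, 229/10)
obs 3: x=0 → posterior Inverse-Gamma(29/10, 117/5)
obs 4: x=8 → posterior Inverse-Gamma(17/5, 639/10)

k = 4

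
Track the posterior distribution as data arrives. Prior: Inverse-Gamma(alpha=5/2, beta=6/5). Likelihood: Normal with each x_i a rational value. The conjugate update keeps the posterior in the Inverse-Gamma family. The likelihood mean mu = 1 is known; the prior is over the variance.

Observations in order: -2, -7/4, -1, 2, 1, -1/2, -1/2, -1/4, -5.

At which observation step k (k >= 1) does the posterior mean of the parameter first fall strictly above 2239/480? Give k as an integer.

k = 9

obs 1: x=-2 → posterior Inverse-Gamma(3, 57/10)
obs 2: x=-7/4 → posterior Inverse-Gamma(7/2, 1517/160)
obs 3: x=-1 → posterior Inverse-Gamma(4, 1837/160)
obs 4: x=2 → posterior Inverse-Gamma(9/2, 1917/160)
obs 5: x=1 → posterior Inverse-Gamma(5, 1917/160)
obs 6: x=-1/2 → posterior Inverse-Gamma(11/2, 2097/160)
obs 7: x=-1/2 → posterior Inverse-Gamma(6, 2277/160)
obs 8: x=-1/4 → posterior Inverse-Gamma(13/2, 1201/80)
obs 9: x=-5 → posterior Inverse-Gamma(7, 2641/80)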